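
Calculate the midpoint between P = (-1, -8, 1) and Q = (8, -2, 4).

M = ((x₁+x₂)/2, (y₁+y₂)/2, (z₁+z₂)/2)
  = ((-1 + 8)/2, (-8 - 2)/2, (1 + 4)/2)
  = (7/2, -10/2, 5/2)
  = (3.5, -5, 2.5)

(3.5, -5, 2.5)


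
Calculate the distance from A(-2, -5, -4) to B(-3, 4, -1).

d = √[(x₂-x₁)² + (y₂-y₁)² + (z₂-z₁)²]
  = √[(-1)² + 9² + 3²]
  = √[1 + 81 + 9]
  = √91
  ≈ 9.539

9.539


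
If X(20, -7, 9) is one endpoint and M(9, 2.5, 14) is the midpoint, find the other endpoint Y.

Y = 2M - X
  = (2·9 - 20, 2·2.5 - (-7), 2·14 - 9)
  = (18 - 20, 5 + 7, 28 - 9)
  = (-2, 12, 19)

(-2, 12, 19)


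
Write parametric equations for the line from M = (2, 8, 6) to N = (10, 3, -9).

Direction vector d = N - M = (10 - 2, 3 - 8, -9 - 6) = (8, -5, -15)
Parametric form r = M + t·d:
x = 2 + 8t, y = 8 - 5t, z = 6 - 15t

x = 2 + 8t, y = 8 - 5t, z = 6 - 15t


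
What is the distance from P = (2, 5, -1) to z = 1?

distance = |a·x₀ + b·y₀ + c·z₀ - d| / √(a² + b² + c²)
  = |0·2 + 0·5 + 1·(-1) - 1| / √(0² + 0² + 1²)
  = |0 + 0 - 1 - 1| / √(0 + 0 + 1)
  = |-2| / √1
  = 2 / 1
  ≈ 2

2


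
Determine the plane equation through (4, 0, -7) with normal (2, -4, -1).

The plane through P with normal n = (a, b, c) satisfies n·(r - P) = 0,
i.e. ax + by + cz = a·x₀ + b·y₀ + c·z₀.
d = 2·4 + (-4)·0 + (-1)·(-7)
  = 8 + 0 + 7
  = 15
Equation: 2x - 4y - z = 15

2x - 4y - z = 15


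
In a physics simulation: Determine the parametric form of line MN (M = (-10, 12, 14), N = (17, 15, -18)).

Direction vector d = N - M = (17 + 10, 15 - 12, -18 - 14) = (27, 3, -32)
Parametric form r = M + t·d:
x = -10 + 27t, y = 12 + 3t, z = 14 - 32t

x = -10 + 27t, y = 12 + 3t, z = 14 - 32t


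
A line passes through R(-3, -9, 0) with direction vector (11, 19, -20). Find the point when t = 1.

P(t) = R + t·d
  = (-3 + 11·1, -9 + 19·1, 0 + (-20)·1)
  = (-3 + 11, -9 + 19, 0 - 20)
  = (8, 10, -20)

(8, 10, -20)


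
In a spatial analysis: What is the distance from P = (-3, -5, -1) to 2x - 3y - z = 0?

distance = |a·x₀ + b·y₀ + c·z₀ - d| / √(a² + b² + c²)
  = |2·(-3) + (-3)·(-5) + (-1)·(-1) - 0| / √(2² + (-3)² + (-1)²)
  = |-6 + 15 + 1 + 0| / √(4 + 9 + 1)
  = |10| / √14
  = 10 / 3.742
  ≈ 2.673

2.673


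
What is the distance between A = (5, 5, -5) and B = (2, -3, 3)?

d = √[(x₂-x₁)² + (y₂-y₁)² + (z₂-z₁)²]
  = √[(-3)² + (-8)² + 8²]
  = √[9 + 64 + 64]
  = √137
  ≈ 11.7

11.7


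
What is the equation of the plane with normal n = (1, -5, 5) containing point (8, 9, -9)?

The plane through P with normal n = (a, b, c) satisfies n·(r - P) = 0,
i.e. ax + by + cz = a·x₀ + b·y₀ + c·z₀.
d = 1·8 + (-5)·9 + 5·(-9)
  = 8 - 45 - 45
  = -82
Equation: x - 5y + 5z = -82

x - 5y + 5z = -82


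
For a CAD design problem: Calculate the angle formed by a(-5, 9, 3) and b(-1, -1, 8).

a·b = (-5)·(-1) + 9·(-1) + 3·8 = 5 - 9 + 24 = 20
|a| = √((-5)² + 9² + 3²) = √115 ≈ 10.72
|b| = √((-1)² + (-1)² + 8²) = √66 ≈ 8.124
cos θ = (a·b)/(|a||b|) = 20/(10.72·8.124) ≈ 0.2296
θ = arccos(0.2296) ≈ 76.73°

76.73°


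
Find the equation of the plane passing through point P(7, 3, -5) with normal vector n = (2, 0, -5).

The plane through P with normal n = (a, b, c) satisfies n·(r - P) = 0,
i.e. ax + by + cz = a·x₀ + b·y₀ + c·z₀.
d = 2·7 + 0·3 + (-5)·(-5)
  = 14 + 0 + 25
  = 39
Equation: 2x - 5z = 39

2x - 5z = 39


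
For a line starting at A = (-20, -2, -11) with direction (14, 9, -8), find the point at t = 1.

P(t) = A + t·d
  = (-20 + 14·1, -2 + 9·1, -11 + (-8)·1)
  = (-20 + 14, -2 + 9, -11 - 8)
  = (-6, 7, -19)

(-6, 7, -19)


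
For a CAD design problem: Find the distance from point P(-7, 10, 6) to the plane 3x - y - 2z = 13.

distance = |a·x₀ + b·y₀ + c·z₀ - d| / √(a² + b² + c²)
  = |3·(-7) + (-1)·10 + (-2)·6 - 13| / √(3² + (-1)² + (-2)²)
  = |-21 - 10 - 12 - 13| / √(9 + 1 + 4)
  = |-56| / √14
  = 56 / 3.742
  ≈ 14.97

14.97


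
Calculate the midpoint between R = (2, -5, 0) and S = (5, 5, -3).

M = ((x₁+x₂)/2, (y₁+y₂)/2, (z₁+z₂)/2)
  = ((2 + 5)/2, (-5 + 5)/2, (0 - 3)/2)
  = (7/2, 0/2, -3/2)
  = (3.5, 0, -1.5)

(3.5, 0, -1.5)


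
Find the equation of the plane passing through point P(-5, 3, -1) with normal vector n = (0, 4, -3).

The plane through P with normal n = (a, b, c) satisfies n·(r - P) = 0,
i.e. ax + by + cz = a·x₀ + b·y₀ + c·z₀.
d = 0·(-5) + 4·3 + (-3)·(-1)
  = 0 + 12 + 3
  = 15
Equation: 4y - 3z = 15

4y - 3z = 15


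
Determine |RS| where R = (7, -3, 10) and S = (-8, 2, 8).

d = √[(x₂-x₁)² + (y₂-y₁)² + (z₂-z₁)²]
  = √[(-15)² + 5² + (-2)²]
  = √[225 + 25 + 4]
  = √254
  ≈ 15.94

15.94


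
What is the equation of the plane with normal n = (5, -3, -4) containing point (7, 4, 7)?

The plane through P with normal n = (a, b, c) satisfies n·(r - P) = 0,
i.e. ax + by + cz = a·x₀ + b·y₀ + c·z₀.
d = 5·7 + (-3)·4 + (-4)·7
  = 35 - 12 - 28
  = -5
Equation: 5x - 3y - 4z = -5

5x - 3y - 4z = -5


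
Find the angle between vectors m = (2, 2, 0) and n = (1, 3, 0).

m·n = 2·1 + 2·3 + 0·0 = 2 + 6 + 0 = 8
|m| = √(2² + 2² + 0²) = √8 ≈ 2.828
|n| = √(1² + 3² + 0²) = √10 ≈ 3.162
cos θ = (m·n)/(|m||n|) = 8/(2.828·3.162) ≈ 0.8944
θ = arccos(0.8944) ≈ 26.57°

26.57°


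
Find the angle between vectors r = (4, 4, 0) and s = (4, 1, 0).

r·s = 4·4 + 4·1 + 0·0 = 16 + 4 + 0 = 20
|r| = √(4² + 4² + 0²) = √32 ≈ 5.657
|s| = √(4² + 1² + 0²) = √17 ≈ 4.123
cos θ = (r·s)/(|r||s|) = 20/(5.657·4.123) ≈ 0.8575
θ = arccos(0.8575) ≈ 30.96°

30.96°


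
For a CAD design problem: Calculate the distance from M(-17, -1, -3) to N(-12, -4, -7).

d = √[(x₂-x₁)² + (y₂-y₁)² + (z₂-z₁)²]
  = √[5² + (-3)² + (-4)²]
  = √[25 + 9 + 16]
  = √50
  ≈ 7.071

7.071


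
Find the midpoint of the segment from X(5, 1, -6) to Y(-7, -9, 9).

M = ((x₁+x₂)/2, (y₁+y₂)/2, (z₁+z₂)/2)
  = ((5 - 7)/2, (1 - 9)/2, (-6 + 9)/2)
  = (-2/2, -8/2, 3/2)
  = (-1, -4, 1.5)

(-1, -4, 1.5)


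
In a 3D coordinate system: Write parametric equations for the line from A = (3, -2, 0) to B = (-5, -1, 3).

Direction vector d = B - A = (-5 - 3, -1 + 2, 3 + 0) = (-8, 1, 3)
Parametric form r = A + t·d:
x = 3 - 8t, y = -2 + t, z = 0 + 3t

x = 3 - 8t, y = -2 + t, z = 0 + 3t


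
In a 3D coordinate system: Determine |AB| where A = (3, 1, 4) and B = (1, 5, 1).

d = √[(x₂-x₁)² + (y₂-y₁)² + (z₂-z₁)²]
  = √[(-2)² + 4² + (-3)²]
  = √[4 + 16 + 9]
  = √29
  ≈ 5.385

5.385


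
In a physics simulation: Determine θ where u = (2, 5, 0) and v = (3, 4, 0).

u·v = 2·3 + 5·4 + 0·0 = 6 + 20 + 0 = 26
|u| = √(2² + 5² + 0²) = √29 ≈ 5.385
|v| = √(3² + 4² + 0²) = √25 ≈ 5
cos θ = (u·v)/(|u||v|) = 26/(5.385·5) ≈ 0.9656
θ = arccos(0.9656) ≈ 15.07°

15.07°


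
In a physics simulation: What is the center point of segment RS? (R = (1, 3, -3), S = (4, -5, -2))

M = ((x₁+x₂)/2, (y₁+y₂)/2, (z₁+z₂)/2)
  = ((1 + 4)/2, (3 - 5)/2, (-3 - 2)/2)
  = (5/2, -2/2, -5/2)
  = (2.5, -1, -2.5)

(2.5, -1, -2.5)


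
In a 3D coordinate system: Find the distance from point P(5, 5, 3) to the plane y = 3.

distance = |a·x₀ + b·y₀ + c·z₀ - d| / √(a² + b² + c²)
  = |0·5 + 1·5 + 0·3 - 3| / √(0² + 1² + 0²)
  = |0 + 5 + 0 - 3| / √(0 + 1 + 0)
  = |2| / √1
  = 2 / 1
  ≈ 2

2


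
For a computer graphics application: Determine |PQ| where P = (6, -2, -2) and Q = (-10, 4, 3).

d = √[(x₂-x₁)² + (y₂-y₁)² + (z₂-z₁)²]
  = √[(-16)² + 6² + 5²]
  = √[256 + 36 + 25]
  = √317
  ≈ 17.8

17.8


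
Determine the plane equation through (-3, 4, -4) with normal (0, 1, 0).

The plane through P with normal n = (a, b, c) satisfies n·(r - P) = 0,
i.e. ax + by + cz = a·x₀ + b·y₀ + c·z₀.
d = 0·(-3) + 1·4 + 0·(-4)
  = 0 + 4 + 0
  = 4
Equation: y = 4

y = 4


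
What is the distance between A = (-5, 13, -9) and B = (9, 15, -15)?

d = √[(x₂-x₁)² + (y₂-y₁)² + (z₂-z₁)²]
  = √[14² + 2² + (-6)²]
  = √[196 + 4 + 36]
  = √236
  ≈ 15.36

15.36


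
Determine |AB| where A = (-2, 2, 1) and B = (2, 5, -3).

d = √[(x₂-x₁)² + (y₂-y₁)² + (z₂-z₁)²]
  = √[4² + 3² + (-4)²]
  = √[16 + 9 + 16]
  = √41
  ≈ 6.403

6.403


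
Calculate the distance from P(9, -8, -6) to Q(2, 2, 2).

d = √[(x₂-x₁)² + (y₂-y₁)² + (z₂-z₁)²]
  = √[(-7)² + 10² + 8²]
  = √[49 + 100 + 64]
  = √213
  ≈ 14.59

14.59


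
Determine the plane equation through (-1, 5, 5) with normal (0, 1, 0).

The plane through P with normal n = (a, b, c) satisfies n·(r - P) = 0,
i.e. ax + by + cz = a·x₀ + b·y₀ + c·z₀.
d = 0·(-1) + 1·5 + 0·5
  = 0 + 5 + 0
  = 5
Equation: y = 5

y = 5


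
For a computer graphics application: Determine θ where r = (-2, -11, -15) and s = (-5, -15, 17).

r·s = (-2)·(-5) + (-11)·(-15) + (-15)·17 = 10 + 165 - 255 = -80
|r| = √((-2)² + (-11)² + (-15)²) = √350 ≈ 18.71
|s| = √((-5)² + (-15)² + 17²) = √539 ≈ 23.22
cos θ = (r·s)/(|r||s|) = -80/(18.71·23.22) ≈ -0.1842
θ = arccos(-0.1842) ≈ 100.6°

100.6°


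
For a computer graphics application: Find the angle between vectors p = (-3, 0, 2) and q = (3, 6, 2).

p·q = (-3)·3 + 0·6 + 2·2 = -9 + 0 + 4 = -5
|p| = √((-3)² + 0² + 2²) = √13 ≈ 3.606
|q| = √(3² + 6² + 2²) = √49 ≈ 7
cos θ = (p·q)/(|p||q|) = -5/(3.606·7) ≈ -0.1981
θ = arccos(-0.1981) ≈ 101.4°

101.4°


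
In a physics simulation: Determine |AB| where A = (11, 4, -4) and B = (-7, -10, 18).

d = √[(x₂-x₁)² + (y₂-y₁)² + (z₂-z₁)²]
  = √[(-18)² + (-14)² + 22²]
  = √[324 + 196 + 484]
  = √1004
  ≈ 31.69

31.69


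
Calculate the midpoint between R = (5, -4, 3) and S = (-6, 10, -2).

M = ((x₁+x₂)/2, (y₁+y₂)/2, (z₁+z₂)/2)
  = ((5 - 6)/2, (-4 + 10)/2, (3 - 2)/2)
  = (-1/2, 6/2, 1/2)
  = (-0.5, 3, 0.5)

(-0.5, 3, 0.5)


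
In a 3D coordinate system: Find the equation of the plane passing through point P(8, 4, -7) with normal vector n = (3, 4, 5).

The plane through P with normal n = (a, b, c) satisfies n·(r - P) = 0,
i.e. ax + by + cz = a·x₀ + b·y₀ + c·z₀.
d = 3·8 + 4·4 + 5·(-7)
  = 24 + 16 - 35
  = 5
Equation: 3x + 4y + 5z = 5

3x + 4y + 5z = 5


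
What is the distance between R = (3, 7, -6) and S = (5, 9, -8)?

d = √[(x₂-x₁)² + (y₂-y₁)² + (z₂-z₁)²]
  = √[2² + 2² + (-2)²]
  = √[4 + 4 + 4]
  = √12
  ≈ 3.464

3.464


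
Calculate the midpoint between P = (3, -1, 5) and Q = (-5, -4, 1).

M = ((x₁+x₂)/2, (y₁+y₂)/2, (z₁+z₂)/2)
  = ((3 - 5)/2, (-1 - 4)/2, (5 + 1)/2)
  = (-2/2, -5/2, 6/2)
  = (-1, -2.5, 3)

(-1, -2.5, 3)


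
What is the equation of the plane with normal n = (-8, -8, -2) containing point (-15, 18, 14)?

The plane through P with normal n = (a, b, c) satisfies n·(r - P) = 0,
i.e. ax + by + cz = a·x₀ + b·y₀ + c·z₀.
d = (-8)·(-15) + (-8)·18 + (-2)·14
  = 120 - 144 - 28
  = -52
Equation: -8x - 8y - 2z = -52

-8x - 8y - 2z = -52


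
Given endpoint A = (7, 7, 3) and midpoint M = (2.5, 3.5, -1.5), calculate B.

B = 2M - A
  = (2·2.5 - 7, 2·3.5 - 7, 2·(-1.5) - 3)
  = (5 - 7, 7 - 7, -3 - 3)
  = (-2, 0, -6)

(-2, 0, -6)


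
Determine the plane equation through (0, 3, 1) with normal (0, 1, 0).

The plane through P with normal n = (a, b, c) satisfies n·(r - P) = 0,
i.e. ax + by + cz = a·x₀ + b·y₀ + c·z₀.
d = 0·0 + 1·3 + 0·1
  = 0 + 3 + 0
  = 3
Equation: y = 3

y = 3


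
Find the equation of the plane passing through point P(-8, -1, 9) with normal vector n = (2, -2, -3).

The plane through P with normal n = (a, b, c) satisfies n·(r - P) = 0,
i.e. ax + by + cz = a·x₀ + b·y₀ + c·z₀.
d = 2·(-8) + (-2)·(-1) + (-3)·9
  = -16 + 2 - 27
  = -41
Equation: 2x - 2y - 3z = -41

2x - 2y - 3z = -41


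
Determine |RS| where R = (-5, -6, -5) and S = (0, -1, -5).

d = √[(x₂-x₁)² + (y₂-y₁)² + (z₂-z₁)²]
  = √[5² + 5² + 0²]
  = √[25 + 25 + 0]
  = √50
  ≈ 7.071

7.071


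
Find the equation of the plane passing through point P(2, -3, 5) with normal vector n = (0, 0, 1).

The plane through P with normal n = (a, b, c) satisfies n·(r - P) = 0,
i.e. ax + by + cz = a·x₀ + b·y₀ + c·z₀.
d = 0·2 + 0·(-3) + 1·5
  = 0 + 0 + 5
  = 5
Equation: z = 5

z = 5


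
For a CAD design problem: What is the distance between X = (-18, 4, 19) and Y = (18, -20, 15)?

d = √[(x₂-x₁)² + (y₂-y₁)² + (z₂-z₁)²]
  = √[36² + (-24)² + (-4)²]
  = √[1296 + 576 + 16]
  = √1888
  ≈ 43.45

43.45


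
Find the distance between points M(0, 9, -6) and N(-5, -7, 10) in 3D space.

d = √[(x₂-x₁)² + (y₂-y₁)² + (z₂-z₁)²]
  = √[(-5)² + (-16)² + 16²]
  = √[25 + 256 + 256]
  = √537
  ≈ 23.17

23.17


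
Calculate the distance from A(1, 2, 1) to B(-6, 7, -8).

d = √[(x₂-x₁)² + (y₂-y₁)² + (z₂-z₁)²]
  = √[(-7)² + 5² + (-9)²]
  = √[49 + 25 + 81]
  = √155
  ≈ 12.45

12.45


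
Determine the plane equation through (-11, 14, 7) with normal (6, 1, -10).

The plane through P with normal n = (a, b, c) satisfies n·(r - P) = 0,
i.e. ax + by + cz = a·x₀ + b·y₀ + c·z₀.
d = 6·(-11) + 1·14 + (-10)·7
  = -66 + 14 - 70
  = -122
Equation: 6x + y - 10z = -122

6x + y - 10z = -122


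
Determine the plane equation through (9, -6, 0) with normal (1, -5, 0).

The plane through P with normal n = (a, b, c) satisfies n·(r - P) = 0,
i.e. ax + by + cz = a·x₀ + b·y₀ + c·z₀.
d = 1·9 + (-5)·(-6) + 0·0
  = 9 + 30 + 0
  = 39
Equation: x - 5y = 39

x - 5y = 39


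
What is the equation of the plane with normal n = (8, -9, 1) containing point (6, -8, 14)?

The plane through P with normal n = (a, b, c) satisfies n·(r - P) = 0,
i.e. ax + by + cz = a·x₀ + b·y₀ + c·z₀.
d = 8·6 + (-9)·(-8) + 1·14
  = 48 + 72 + 14
  = 134
Equation: 8x - 9y + z = 134

8x - 9y + z = 134


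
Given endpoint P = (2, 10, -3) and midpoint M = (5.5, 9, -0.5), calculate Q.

Q = 2M - P
  = (2·5.5 - 2, 2·9 - 10, 2·(-0.5) - (-3))
  = (11 - 2, 18 - 10, -1 + 3)
  = (9, 8, 2)

(9, 8, 2)


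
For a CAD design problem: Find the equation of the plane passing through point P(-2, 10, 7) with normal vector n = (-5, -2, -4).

The plane through P with normal n = (a, b, c) satisfies n·(r - P) = 0,
i.e. ax + by + cz = a·x₀ + b·y₀ + c·z₀.
d = (-5)·(-2) + (-2)·10 + (-4)·7
  = 10 - 20 - 28
  = -38
Equation: -5x - 2y - 4z = -38

-5x - 2y - 4z = -38


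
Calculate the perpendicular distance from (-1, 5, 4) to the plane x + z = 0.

distance = |a·x₀ + b·y₀ + c·z₀ - d| / √(a² + b² + c²)
  = |1·(-1) + 0·5 + 1·4 - 0| / √(1² + 0² + 1²)
  = |-1 + 0 + 4 + 0| / √(1 + 0 + 1)
  = |3| / √2
  = 3 / 1.414
  ≈ 2.121

2.121


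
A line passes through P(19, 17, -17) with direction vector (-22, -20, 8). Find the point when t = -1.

P(t) = P + t·d
  = (19 + (-22)·(-1), 17 + (-20)·(-1), -17 + 8·(-1))
  = (19 + 22, 17 + 20, -17 - 8)
  = (41, 37, -25)

(41, 37, -25)


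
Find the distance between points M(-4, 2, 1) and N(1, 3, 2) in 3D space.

d = √[(x₂-x₁)² + (y₂-y₁)² + (z₂-z₁)²]
  = √[5² + 1² + 1²]
  = √[25 + 1 + 1]
  = √27
  ≈ 5.196

5.196


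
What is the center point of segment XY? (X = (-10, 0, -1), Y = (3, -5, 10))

M = ((x₁+x₂)/2, (y₁+y₂)/2, (z₁+z₂)/2)
  = ((-10 + 3)/2, (0 - 5)/2, (-1 + 10)/2)
  = (-7/2, -5/2, 9/2)
  = (-3.5, -2.5, 4.5)

(-3.5, -2.5, 4.5)


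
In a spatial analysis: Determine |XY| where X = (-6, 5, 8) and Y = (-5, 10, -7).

d = √[(x₂-x₁)² + (y₂-y₁)² + (z₂-z₁)²]
  = √[1² + 5² + (-15)²]
  = √[1 + 25 + 225]
  = √251
  ≈ 15.84

15.84


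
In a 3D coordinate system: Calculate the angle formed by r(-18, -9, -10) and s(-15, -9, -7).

r·s = (-18)·(-15) + (-9)·(-9) + (-10)·(-7) = 270 + 81 + 70 = 421
|r| = √((-18)² + (-9)² + (-10)²) = √505 ≈ 22.47
|s| = √((-15)² + (-9)² + (-7)²) = √355 ≈ 18.84
cos θ = (r·s)/(|r||s|) = 421/(22.47·18.84) ≈ 0.9943
θ = arccos(0.9943) ≈ 6.115°

6.115°


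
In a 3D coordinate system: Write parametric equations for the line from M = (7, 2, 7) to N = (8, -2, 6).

Direction vector d = N - M = (8 - 7, -2 - 2, 6 - 7) = (1, -4, -1)
Parametric form r = M + t·d:
x = 7 + t, y = 2 - 4t, z = 7 - t

x = 7 + t, y = 2 - 4t, z = 7 - t


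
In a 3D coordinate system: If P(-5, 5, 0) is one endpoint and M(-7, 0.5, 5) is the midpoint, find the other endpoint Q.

Q = 2M - P
  = (2·(-7) - (-5), 2·0.5 - 5, 2·5 - 0)
  = (-14 + 5, 1 - 5, 10 + 0)
  = (-9, -4, 10)

(-9, -4, 10)


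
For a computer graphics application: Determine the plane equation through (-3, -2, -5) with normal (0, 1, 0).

The plane through P with normal n = (a, b, c) satisfies n·(r - P) = 0,
i.e. ax + by + cz = a·x₀ + b·y₀ + c·z₀.
d = 0·(-3) + 1·(-2) + 0·(-5)
  = 0 - 2 + 0
  = -2
Equation: y = -2

y = -2


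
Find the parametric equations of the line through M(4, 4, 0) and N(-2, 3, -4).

Direction vector d = N - M = (-2 - 4, 3 - 4, -4 + 0) = (-6, -1, -4)
Parametric form r = M + t·d:
x = 4 - 6t, y = 4 - t, z = 0 - 4t

x = 4 - 6t, y = 4 - t, z = 0 - 4t


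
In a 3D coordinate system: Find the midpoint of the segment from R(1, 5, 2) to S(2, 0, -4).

M = ((x₁+x₂)/2, (y₁+y₂)/2, (z₁+z₂)/2)
  = ((1 + 2)/2, (5 + 0)/2, (2 - 4)/2)
  = (3/2, 5/2, -2/2)
  = (1.5, 2.5, -1)

(1.5, 2.5, -1)


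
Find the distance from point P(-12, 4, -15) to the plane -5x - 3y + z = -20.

distance = |a·x₀ + b·y₀ + c·z₀ - d| / √(a² + b² + c²)
  = |(-5)·(-12) + (-3)·4 + 1·(-15) - (-20)| / √((-5)² + (-3)² + 1²)
  = |60 - 12 - 15 + 20| / √(25 + 9 + 1)
  = |53| / √35
  = 53 / 5.916
  ≈ 8.959

8.959


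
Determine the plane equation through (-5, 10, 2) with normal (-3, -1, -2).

The plane through P with normal n = (a, b, c) satisfies n·(r - P) = 0,
i.e. ax + by + cz = a·x₀ + b·y₀ + c·z₀.
d = (-3)·(-5) + (-1)·10 + (-2)·2
  = 15 - 10 - 4
  = 1
Equation: -3x - y - 2z = 1

-3x - y - 2z = 1


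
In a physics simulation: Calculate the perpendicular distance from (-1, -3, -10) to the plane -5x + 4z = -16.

distance = |a·x₀ + b·y₀ + c·z₀ - d| / √(a² + b² + c²)
  = |(-5)·(-1) + 0·(-3) + 4·(-10) - (-16)| / √((-5)² + 0² + 4²)
  = |5 + 0 - 40 + 16| / √(25 + 0 + 16)
  = |-19| / √41
  = 19 / 6.403
  ≈ 2.967

2.967


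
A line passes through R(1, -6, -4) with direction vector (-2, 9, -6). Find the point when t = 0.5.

P(t) = R + t·d
  = (1 + (-2)·0.5, -6 + 9·0.5, -4 + (-6)·0.5)
  = (1 - 1, -6 + 4.5, -4 - 3)
  = (0, -1.5, -7)

(0, -1.5, -7)


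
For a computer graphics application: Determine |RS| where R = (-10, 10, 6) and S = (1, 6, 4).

d = √[(x₂-x₁)² + (y₂-y₁)² + (z₂-z₁)²]
  = √[11² + (-4)² + (-2)²]
  = √[121 + 16 + 4]
  = √141
  ≈ 11.87

11.87


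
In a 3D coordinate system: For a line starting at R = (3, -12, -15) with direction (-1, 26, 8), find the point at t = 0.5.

P(t) = R + t·d
  = (3 + (-1)·0.5, -12 + 26·0.5, -15 + 8·0.5)
  = (3 - 0.5, -12 + 13, -15 + 4)
  = (2.5, 1, -11)

(2.5, 1, -11)


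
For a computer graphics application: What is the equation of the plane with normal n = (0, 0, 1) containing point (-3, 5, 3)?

The plane through P with normal n = (a, b, c) satisfies n·(r - P) = 0,
i.e. ax + by + cz = a·x₀ + b·y₀ + c·z₀.
d = 0·(-3) + 0·5 + 1·3
  = 0 + 0 + 3
  = 3
Equation: z = 3

z = 3


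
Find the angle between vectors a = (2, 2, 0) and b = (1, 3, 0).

a·b = 2·1 + 2·3 + 0·0 = 2 + 6 + 0 = 8
|a| = √(2² + 2² + 0²) = √8 ≈ 2.828
|b| = √(1² + 3² + 0²) = √10 ≈ 3.162
cos θ = (a·b)/(|a||b|) = 8/(2.828·3.162) ≈ 0.8944
θ = arccos(0.8944) ≈ 26.57°

26.57°


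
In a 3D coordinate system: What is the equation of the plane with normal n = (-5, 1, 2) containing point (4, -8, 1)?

The plane through P with normal n = (a, b, c) satisfies n·(r - P) = 0,
i.e. ax + by + cz = a·x₀ + b·y₀ + c·z₀.
d = (-5)·4 + 1·(-8) + 2·1
  = -20 - 8 + 2
  = -26
Equation: -5x + y + 2z = -26

-5x + y + 2z = -26


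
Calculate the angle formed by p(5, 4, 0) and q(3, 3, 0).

p·q = 5·3 + 4·3 + 0·0 = 15 + 12 + 0 = 27
|p| = √(5² + 4² + 0²) = √41 ≈ 6.403
|q| = √(3² + 3² + 0²) = √18 ≈ 4.243
cos θ = (p·q)/(|p||q|) = 27/(6.403·4.243) ≈ 0.9939
θ = arccos(0.9939) ≈ 6.34°

6.34°


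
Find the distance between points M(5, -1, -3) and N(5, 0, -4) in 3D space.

d = √[(x₂-x₁)² + (y₂-y₁)² + (z₂-z₁)²]
  = √[0² + 1² + (-1)²]
  = √[0 + 1 + 1]
  = √2
  ≈ 1.414

1.414


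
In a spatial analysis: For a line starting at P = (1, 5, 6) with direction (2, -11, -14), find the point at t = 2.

P(t) = P + t·d
  = (1 + 2·2, 5 + (-11)·2, 6 + (-14)·2)
  = (1 + 4, 5 - 22, 6 - 28)
  = (5, -17, -22)

(5, -17, -22)


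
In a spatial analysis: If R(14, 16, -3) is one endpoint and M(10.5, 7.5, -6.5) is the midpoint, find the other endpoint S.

S = 2M - R
  = (2·10.5 - 14, 2·7.5 - 16, 2·(-6.5) - (-3))
  = (21 - 14, 15 - 16, -13 + 3)
  = (7, -1, -10)

(7, -1, -10)


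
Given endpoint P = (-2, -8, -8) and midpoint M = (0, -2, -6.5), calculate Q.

Q = 2M - P
  = (2·0 - (-2), 2·(-2) - (-8), 2·(-6.5) - (-8))
  = (0 + 2, -4 + 8, -13 + 8)
  = (2, 4, -5)

(2, 4, -5)


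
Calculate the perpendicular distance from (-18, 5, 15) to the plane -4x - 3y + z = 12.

distance = |a·x₀ + b·y₀ + c·z₀ - d| / √(a² + b² + c²)
  = |(-4)·(-18) + (-3)·5 + 1·15 - 12| / √((-4)² + (-3)² + 1²)
  = |72 - 15 + 15 - 12| / √(16 + 9 + 1)
  = |60| / √26
  = 60 / 5.099
  ≈ 11.77

11.77


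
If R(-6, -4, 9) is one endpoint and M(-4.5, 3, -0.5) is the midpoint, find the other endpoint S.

S = 2M - R
  = (2·(-4.5) - (-6), 2·3 - (-4), 2·(-0.5) - 9)
  = (-9 + 6, 6 + 4, -1 - 9)
  = (-3, 10, -10)

(-3, 10, -10)


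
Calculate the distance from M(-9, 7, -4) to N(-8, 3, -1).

d = √[(x₂-x₁)² + (y₂-y₁)² + (z₂-z₁)²]
  = √[1² + (-4)² + 3²]
  = √[1 + 16 + 9]
  = √26
  ≈ 5.099

5.099


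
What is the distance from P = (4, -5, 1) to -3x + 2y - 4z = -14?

distance = |a·x₀ + b·y₀ + c·z₀ - d| / √(a² + b² + c²)
  = |(-3)·4 + 2·(-5) + (-4)·1 - (-14)| / √((-3)² + 2² + (-4)²)
  = |-12 - 10 - 4 + 14| / √(9 + 4 + 16)
  = |-12| / √29
  = 12 / 5.385
  ≈ 2.228

2.228


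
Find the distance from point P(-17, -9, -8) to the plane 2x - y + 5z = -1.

distance = |a·x₀ + b·y₀ + c·z₀ - d| / √(a² + b² + c²)
  = |2·(-17) + (-1)·(-9) + 5·(-8) - (-1)| / √(2² + (-1)² + 5²)
  = |-34 + 9 - 40 + 1| / √(4 + 1 + 25)
  = |-64| / √30
  = 64 / 5.477
  ≈ 11.68

11.68


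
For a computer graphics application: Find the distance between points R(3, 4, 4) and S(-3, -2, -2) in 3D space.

d = √[(x₂-x₁)² + (y₂-y₁)² + (z₂-z₁)²]
  = √[(-6)² + (-6)² + (-6)²]
  = √[36 + 36 + 36]
  = √108
  ≈ 10.39

10.39


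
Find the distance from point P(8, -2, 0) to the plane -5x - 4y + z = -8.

distance = |a·x₀ + b·y₀ + c·z₀ - d| / √(a² + b² + c²)
  = |(-5)·8 + (-4)·(-2) + 1·0 - (-8)| / √((-5)² + (-4)² + 1²)
  = |-40 + 8 + 0 + 8| / √(25 + 16 + 1)
  = |-24| / √42
  = 24 / 6.481
  ≈ 3.703

3.703


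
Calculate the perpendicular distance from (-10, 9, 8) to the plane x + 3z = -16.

distance = |a·x₀ + b·y₀ + c·z₀ - d| / √(a² + b² + c²)
  = |1·(-10) + 0·9 + 3·8 - (-16)| / √(1² + 0² + 3²)
  = |-10 + 0 + 24 + 16| / √(1 + 0 + 9)
  = |30| / √10
  = 30 / 3.162
  ≈ 9.487

9.487


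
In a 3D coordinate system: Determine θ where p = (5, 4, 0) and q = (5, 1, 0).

p·q = 5·5 + 4·1 + 0·0 = 25 + 4 + 0 = 29
|p| = √(5² + 4² + 0²) = √41 ≈ 6.403
|q| = √(5² + 1² + 0²) = √26 ≈ 5.099
cos θ = (p·q)/(|p||q|) = 29/(6.403·5.099) ≈ 0.8882
θ = arccos(0.8882) ≈ 27.35°

27.35°


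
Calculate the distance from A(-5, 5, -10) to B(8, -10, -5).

d = √[(x₂-x₁)² + (y₂-y₁)² + (z₂-z₁)²]
  = √[13² + (-15)² + 5²]
  = √[169 + 225 + 25]
  = √419
  ≈ 20.47

20.47


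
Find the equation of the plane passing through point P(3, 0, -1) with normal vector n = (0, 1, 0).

The plane through P with normal n = (a, b, c) satisfies n·(r - P) = 0,
i.e. ax + by + cz = a·x₀ + b·y₀ + c·z₀.
d = 0·3 + 1·0 + 0·(-1)
  = 0 + 0 + 0
  = 0
Equation: y = 0

y = 0


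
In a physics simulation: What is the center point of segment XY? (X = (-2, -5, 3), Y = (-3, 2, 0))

M = ((x₁+x₂)/2, (y₁+y₂)/2, (z₁+z₂)/2)
  = ((-2 - 3)/2, (-5 + 2)/2, (3 + 0)/2)
  = (-5/2, -3/2, 3/2)
  = (-2.5, -1.5, 1.5)

(-2.5, -1.5, 1.5)


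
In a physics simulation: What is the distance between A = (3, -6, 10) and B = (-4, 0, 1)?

d = √[(x₂-x₁)² + (y₂-y₁)² + (z₂-z₁)²]
  = √[(-7)² + 6² + (-9)²]
  = √[49 + 36 + 81]
  = √166
  ≈ 12.88

12.88


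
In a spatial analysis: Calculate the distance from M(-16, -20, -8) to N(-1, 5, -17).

d = √[(x₂-x₁)² + (y₂-y₁)² + (z₂-z₁)²]
  = √[15² + 25² + (-9)²]
  = √[225 + 625 + 81]
  = √931
  ≈ 30.51

30.51


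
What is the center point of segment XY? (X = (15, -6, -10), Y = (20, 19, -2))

M = ((x₁+x₂)/2, (y₁+y₂)/2, (z₁+z₂)/2)
  = ((15 + 20)/2, (-6 + 19)/2, (-10 - 2)/2)
  = (35/2, 13/2, -12/2)
  = (17.5, 6.5, -6)

(17.5, 6.5, -6)


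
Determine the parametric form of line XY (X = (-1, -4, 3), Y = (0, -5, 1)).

Direction vector d = Y - X = (0 + 1, -5 + 4, 1 - 3) = (1, -1, -2)
Parametric form r = X + t·d:
x = -1 + t, y = -4 - t, z = 3 - 2t

x = -1 + t, y = -4 - t, z = 3 - 2t


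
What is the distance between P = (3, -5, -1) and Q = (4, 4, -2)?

d = √[(x₂-x₁)² + (y₂-y₁)² + (z₂-z₁)²]
  = √[1² + 9² + (-1)²]
  = √[1 + 81 + 1]
  = √83
  ≈ 9.11

9.11


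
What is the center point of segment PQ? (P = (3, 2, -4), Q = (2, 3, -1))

M = ((x₁+x₂)/2, (y₁+y₂)/2, (z₁+z₂)/2)
  = ((3 + 2)/2, (2 + 3)/2, (-4 - 1)/2)
  = (5/2, 5/2, -5/2)
  = (2.5, 2.5, -2.5)

(2.5, 2.5, -2.5)


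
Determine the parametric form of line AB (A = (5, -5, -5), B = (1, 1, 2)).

Direction vector d = B - A = (1 - 5, 1 + 5, 2 + 5) = (-4, 6, 7)
Parametric form r = A + t·d:
x = 5 - 4t, y = -5 + 6t, z = -5 + 7t

x = 5 - 4t, y = -5 + 6t, z = -5 + 7t


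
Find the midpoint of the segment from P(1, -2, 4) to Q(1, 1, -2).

M = ((x₁+x₂)/2, (y₁+y₂)/2, (z₁+z₂)/2)
  = ((1 + 1)/2, (-2 + 1)/2, (4 - 2)/2)
  = (2/2, -1/2, 2/2)
  = (1, -0.5, 1)

(1, -0.5, 1)


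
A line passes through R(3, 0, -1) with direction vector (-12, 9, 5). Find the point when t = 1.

P(t) = R + t·d
  = (3 + (-12)·1, 0 + 9·1, -1 + 5·1)
  = (3 - 12, 0 + 9, -1 + 5)
  = (-9, 9, 4)

(-9, 9, 4)


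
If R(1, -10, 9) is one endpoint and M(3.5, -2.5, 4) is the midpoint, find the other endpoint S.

S = 2M - R
  = (2·3.5 - 1, 2·(-2.5) - (-10), 2·4 - 9)
  = (7 - 1, -5 + 10, 8 - 9)
  = (6, 5, -1)

(6, 5, -1)


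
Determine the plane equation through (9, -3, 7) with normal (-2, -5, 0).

The plane through P with normal n = (a, b, c) satisfies n·(r - P) = 0,
i.e. ax + by + cz = a·x₀ + b·y₀ + c·z₀.
d = (-2)·9 + (-5)·(-3) + 0·7
  = -18 + 15 + 0
  = -3
Equation: -2x - 5y = -3

-2x - 5y = -3


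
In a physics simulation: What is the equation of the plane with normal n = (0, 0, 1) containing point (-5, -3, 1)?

The plane through P with normal n = (a, b, c) satisfies n·(r - P) = 0,
i.e. ax + by + cz = a·x₀ + b·y₀ + c·z₀.
d = 0·(-5) + 0·(-3) + 1·1
  = 0 + 0 + 1
  = 1
Equation: z = 1

z = 1


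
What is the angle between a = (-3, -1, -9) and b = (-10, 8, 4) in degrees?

a·b = (-3)·(-10) + (-1)·8 + (-9)·4 = 30 - 8 - 36 = -14
|a| = √((-3)² + (-1)² + (-9)²) = √91 ≈ 9.539
|b| = √((-10)² + 8² + 4²) = √180 ≈ 13.42
cos θ = (a·b)/(|a||b|) = -14/(9.539·13.42) ≈ -0.1094
θ = arccos(-0.1094) ≈ 96.28°

96.28°


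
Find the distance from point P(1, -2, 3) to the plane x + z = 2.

distance = |a·x₀ + b·y₀ + c·z₀ - d| / √(a² + b² + c²)
  = |1·1 + 0·(-2) + 1·3 - 2| / √(1² + 0² + 1²)
  = |1 + 0 + 3 - 2| / √(1 + 0 + 1)
  = |2| / √2
  = 2 / 1.414
  ≈ 1.414

1.414


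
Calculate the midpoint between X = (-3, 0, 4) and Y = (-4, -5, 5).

M = ((x₁+x₂)/2, (y₁+y₂)/2, (z₁+z₂)/2)
  = ((-3 - 4)/2, (0 - 5)/2, (4 + 5)/2)
  = (-7/2, -5/2, 9/2)
  = (-3.5, -2.5, 4.5)

(-3.5, -2.5, 4.5)


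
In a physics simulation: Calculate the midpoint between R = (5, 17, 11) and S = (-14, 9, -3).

M = ((x₁+x₂)/2, (y₁+y₂)/2, (z₁+z₂)/2)
  = ((5 - 14)/2, (17 + 9)/2, (11 - 3)/2)
  = (-9/2, 26/2, 8/2)
  = (-4.5, 13, 4)

(-4.5, 13, 4)


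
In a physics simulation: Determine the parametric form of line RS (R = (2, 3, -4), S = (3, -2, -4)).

Direction vector d = S - R = (3 - 2, -2 - 3, -4 + 4) = (1, -5, 0)
Parametric form r = R + t·d:
x = 2 + t, y = 3 - 5t, z = -4

x = 2 + t, y = 3 - 5t, z = -4


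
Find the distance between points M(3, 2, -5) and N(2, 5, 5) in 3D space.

d = √[(x₂-x₁)² + (y₂-y₁)² + (z₂-z₁)²]
  = √[(-1)² + 3² + 10²]
  = √[1 + 9 + 100]
  = √110
  ≈ 10.49

10.49


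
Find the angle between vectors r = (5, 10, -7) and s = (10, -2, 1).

r·s = 5·10 + 10·(-2) + (-7)·1 = 50 - 20 - 7 = 23
|r| = √(5² + 10² + (-7)²) = √174 ≈ 13.19
|s| = √(10² + (-2)² + 1²) = √105 ≈ 10.25
cos θ = (r·s)/(|r||s|) = 23/(13.19·10.25) ≈ 0.1702
θ = arccos(0.1702) ≈ 80.2°

80.2°


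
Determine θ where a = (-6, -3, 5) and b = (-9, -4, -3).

a·b = (-6)·(-9) + (-3)·(-4) + 5·(-3) = 54 + 12 - 15 = 51
|a| = √((-6)² + (-3)² + 5²) = √70 ≈ 8.367
|b| = √((-9)² + (-4)² + (-3)²) = √106 ≈ 10.3
cos θ = (a·b)/(|a||b|) = 51/(8.367·10.3) ≈ 0.5921
θ = arccos(0.5921) ≈ 53.7°

53.7°


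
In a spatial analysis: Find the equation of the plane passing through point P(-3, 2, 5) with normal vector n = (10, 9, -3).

The plane through P with normal n = (a, b, c) satisfies n·(r - P) = 0,
i.e. ax + by + cz = a·x₀ + b·y₀ + c·z₀.
d = 10·(-3) + 9·2 + (-3)·5
  = -30 + 18 - 15
  = -27
Equation: 10x + 9y - 3z = -27

10x + 9y - 3z = -27


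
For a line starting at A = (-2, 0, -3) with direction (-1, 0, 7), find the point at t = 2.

P(t) = A + t·d
  = (-2 + (-1)·2, 0 + 0·2, -3 + 7·2)
  = (-2 - 2, 0 + 0, -3 + 14)
  = (-4, 0, 11)

(-4, 0, 11)


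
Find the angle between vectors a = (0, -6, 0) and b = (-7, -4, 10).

a·b = 0·(-7) + (-6)·(-4) + 0·10 = 0 + 24 + 0 = 24
|a| = √(0² + (-6)² + 0²) = √36 ≈ 6
|b| = √((-7)² + (-4)² + 10²) = √165 ≈ 12.85
cos θ = (a·b)/(|a||b|) = 24/(6·12.85) ≈ 0.3114
θ = arccos(0.3114) ≈ 71.86°

71.86°


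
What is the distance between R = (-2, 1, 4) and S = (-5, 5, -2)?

d = √[(x₂-x₁)² + (y₂-y₁)² + (z₂-z₁)²]
  = √[(-3)² + 4² + (-6)²]
  = √[9 + 16 + 36]
  = √61
  ≈ 7.81

7.81


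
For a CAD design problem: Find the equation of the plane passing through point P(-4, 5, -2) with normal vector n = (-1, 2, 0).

The plane through P with normal n = (a, b, c) satisfies n·(r - P) = 0,
i.e. ax + by + cz = a·x₀ + b·y₀ + c·z₀.
d = (-1)·(-4) + 2·5 + 0·(-2)
  = 4 + 10 + 0
  = 14
Equation: -x + 2y = 14

-x + 2y = 14


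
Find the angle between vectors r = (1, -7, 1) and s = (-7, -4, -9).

r·s = 1·(-7) + (-7)·(-4) + 1·(-9) = -7 + 28 - 9 = 12
|r| = √(1² + (-7)² + 1²) = √51 ≈ 7.141
|s| = √((-7)² + (-4)² + (-9)²) = √146 ≈ 12.08
cos θ = (r·s)/(|r||s|) = 12/(7.141·12.08) ≈ 0.1391
θ = arccos(0.1391) ≈ 82.01°

82.01°


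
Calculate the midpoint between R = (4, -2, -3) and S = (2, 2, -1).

M = ((x₁+x₂)/2, (y₁+y₂)/2, (z₁+z₂)/2)
  = ((4 + 2)/2, (-2 + 2)/2, (-3 - 1)/2)
  = (6/2, 0/2, -4/2)
  = (3, 0, -2)

(3, 0, -2)


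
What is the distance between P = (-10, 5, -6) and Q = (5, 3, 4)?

d = √[(x₂-x₁)² + (y₂-y₁)² + (z₂-z₁)²]
  = √[15² + (-2)² + 10²]
  = √[225 + 4 + 100]
  = √329
  ≈ 18.14

18.14


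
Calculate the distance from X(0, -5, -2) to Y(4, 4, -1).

d = √[(x₂-x₁)² + (y₂-y₁)² + (z₂-z₁)²]
  = √[4² + 9² + 1²]
  = √[16 + 81 + 1]
  = √98
  ≈ 9.899

9.899


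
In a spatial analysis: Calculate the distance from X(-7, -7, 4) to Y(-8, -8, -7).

d = √[(x₂-x₁)² + (y₂-y₁)² + (z₂-z₁)²]
  = √[(-1)² + (-1)² + (-11)²]
  = √[1 + 1 + 121]
  = √123
  ≈ 11.09

11.09


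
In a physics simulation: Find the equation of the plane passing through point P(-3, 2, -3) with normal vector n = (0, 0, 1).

The plane through P with normal n = (a, b, c) satisfies n·(r - P) = 0,
i.e. ax + by + cz = a·x₀ + b·y₀ + c·z₀.
d = 0·(-3) + 0·2 + 1·(-3)
  = 0 + 0 - 3
  = -3
Equation: z = -3

z = -3


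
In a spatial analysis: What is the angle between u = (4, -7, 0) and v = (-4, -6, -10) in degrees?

u·v = 4·(-4) + (-7)·(-6) + 0·(-10) = -16 + 42 + 0 = 26
|u| = √(4² + (-7)² + 0²) = √65 ≈ 8.062
|v| = √((-4)² + (-6)² + (-10)²) = √152 ≈ 12.33
cos θ = (u·v)/(|u||v|) = 26/(8.062·12.33) ≈ 0.2616
θ = arccos(0.2616) ≈ 74.84°

74.84°


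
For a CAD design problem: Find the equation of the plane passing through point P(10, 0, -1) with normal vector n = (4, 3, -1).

The plane through P with normal n = (a, b, c) satisfies n·(r - P) = 0,
i.e. ax + by + cz = a·x₀ + b·y₀ + c·z₀.
d = 4·10 + 3·0 + (-1)·(-1)
  = 40 + 0 + 1
  = 41
Equation: 4x + 3y - z = 41

4x + 3y - z = 41


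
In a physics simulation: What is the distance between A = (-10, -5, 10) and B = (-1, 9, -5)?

d = √[(x₂-x₁)² + (y₂-y₁)² + (z₂-z₁)²]
  = √[9² + 14² + (-15)²]
  = √[81 + 196 + 225]
  = √502
  ≈ 22.41

22.41


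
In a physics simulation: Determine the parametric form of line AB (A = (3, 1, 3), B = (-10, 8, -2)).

Direction vector d = B - A = (-10 - 3, 8 - 1, -2 - 3) = (-13, 7, -5)
Parametric form r = A + t·d:
x = 3 - 13t, y = 1 + 7t, z = 3 - 5t

x = 3 - 13t, y = 1 + 7t, z = 3 - 5t


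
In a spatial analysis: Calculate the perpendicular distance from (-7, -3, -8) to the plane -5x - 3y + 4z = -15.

distance = |a·x₀ + b·y₀ + c·z₀ - d| / √(a² + b² + c²)
  = |(-5)·(-7) + (-3)·(-3) + 4·(-8) - (-15)| / √((-5)² + (-3)² + 4²)
  = |35 + 9 - 32 + 15| / √(25 + 9 + 16)
  = |27| / √50
  = 27 / 7.071
  ≈ 3.818

3.818


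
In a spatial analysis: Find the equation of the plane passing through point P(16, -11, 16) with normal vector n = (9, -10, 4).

The plane through P with normal n = (a, b, c) satisfies n·(r - P) = 0,
i.e. ax + by + cz = a·x₀ + b·y₀ + c·z₀.
d = 9·16 + (-10)·(-11) + 4·16
  = 144 + 110 + 64
  = 318
Equation: 9x - 10y + 4z = 318

9x - 10y + 4z = 318


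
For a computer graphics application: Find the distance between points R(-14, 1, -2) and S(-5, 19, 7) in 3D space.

d = √[(x₂-x₁)² + (y₂-y₁)² + (z₂-z₁)²]
  = √[9² + 18² + 9²]
  = √[81 + 324 + 81]
  = √486
  ≈ 22.05

22.05


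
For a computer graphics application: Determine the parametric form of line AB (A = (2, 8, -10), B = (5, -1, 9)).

Direction vector d = B - A = (5 - 2, -1 - 8, 9 + 10) = (3, -9, 19)
Parametric form r = A + t·d:
x = 2 + 3t, y = 8 - 9t, z = -10 + 19t

x = 2 + 3t, y = 8 - 9t, z = -10 + 19t


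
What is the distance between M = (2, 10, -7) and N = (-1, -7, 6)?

d = √[(x₂-x₁)² + (y₂-y₁)² + (z₂-z₁)²]
  = √[(-3)² + (-17)² + 13²]
  = √[9 + 289 + 169]
  = √467
  ≈ 21.61

21.61


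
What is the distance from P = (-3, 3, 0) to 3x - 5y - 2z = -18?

distance = |a·x₀ + b·y₀ + c·z₀ - d| / √(a² + b² + c²)
  = |3·(-3) + (-5)·3 + (-2)·0 - (-18)| / √(3² + (-5)² + (-2)²)
  = |-9 - 15 + 0 + 18| / √(9 + 25 + 4)
  = |-6| / √38
  = 6 / 6.164
  ≈ 0.9733

0.9733


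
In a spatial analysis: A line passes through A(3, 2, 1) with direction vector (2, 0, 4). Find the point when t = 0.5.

P(t) = A + t·d
  = (3 + 2·0.5, 2 + 0·0.5, 1 + 4·0.5)
  = (3 + 1, 2 + 0, 1 + 2)
  = (4, 2, 3)

(4, 2, 3)


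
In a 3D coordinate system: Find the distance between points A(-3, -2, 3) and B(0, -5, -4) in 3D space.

d = √[(x₂-x₁)² + (y₂-y₁)² + (z₂-z₁)²]
  = √[3² + (-3)² + (-7)²]
  = √[9 + 9 + 49]
  = √67
  ≈ 8.185

8.185


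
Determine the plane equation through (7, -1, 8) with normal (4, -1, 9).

The plane through P with normal n = (a, b, c) satisfies n·(r - P) = 0,
i.e. ax + by + cz = a·x₀ + b·y₀ + c·z₀.
d = 4·7 + (-1)·(-1) + 9·8
  = 28 + 1 + 72
  = 101
Equation: 4x - y + 9z = 101

4x - y + 9z = 101


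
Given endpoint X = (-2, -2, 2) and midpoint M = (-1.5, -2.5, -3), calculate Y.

Y = 2M - X
  = (2·(-1.5) - (-2), 2·(-2.5) - (-2), 2·(-3) - 2)
  = (-3 + 2, -5 + 2, -6 - 2)
  = (-1, -3, -8)

(-1, -3, -8)


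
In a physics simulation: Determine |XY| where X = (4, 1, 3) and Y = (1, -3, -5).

d = √[(x₂-x₁)² + (y₂-y₁)² + (z₂-z₁)²]
  = √[(-3)² + (-4)² + (-8)²]
  = √[9 + 16 + 64]
  = √89
  ≈ 9.434

9.434


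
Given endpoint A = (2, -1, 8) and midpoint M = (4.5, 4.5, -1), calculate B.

B = 2M - A
  = (2·4.5 - 2, 2·4.5 - (-1), 2·(-1) - 8)
  = (9 - 2, 9 + 1, -2 - 8)
  = (7, 10, -10)

(7, 10, -10)


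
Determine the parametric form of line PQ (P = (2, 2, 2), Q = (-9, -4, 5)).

Direction vector d = Q - P = (-9 - 2, -4 - 2, 5 - 2) = (-11, -6, 3)
Parametric form r = P + t·d:
x = 2 - 11t, y = 2 - 6t, z = 2 + 3t

x = 2 - 11t, y = 2 - 6t, z = 2 + 3t


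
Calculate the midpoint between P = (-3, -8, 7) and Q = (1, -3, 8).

M = ((x₁+x₂)/2, (y₁+y₂)/2, (z₁+z₂)/2)
  = ((-3 + 1)/2, (-8 - 3)/2, (7 + 8)/2)
  = (-2/2, -11/2, 15/2)
  = (-1, -5.5, 7.5)

(-1, -5.5, 7.5)


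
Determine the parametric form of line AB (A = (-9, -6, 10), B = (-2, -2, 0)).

Direction vector d = B - A = (-2 + 9, -2 + 6, 0 - 10) = (7, 4, -10)
Parametric form r = A + t·d:
x = -9 + 7t, y = -6 + 4t, z = 10 - 10t

x = -9 + 7t, y = -6 + 4t, z = 10 - 10t


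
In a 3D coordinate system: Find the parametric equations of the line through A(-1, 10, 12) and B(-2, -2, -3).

Direction vector d = B - A = (-2 + 1, -2 - 10, -3 - 12) = (-1, -12, -15)
Parametric form r = A + t·d:
x = -1 - t, y = 10 - 12t, z = 12 - 15t

x = -1 - t, y = 10 - 12t, z = 12 - 15t


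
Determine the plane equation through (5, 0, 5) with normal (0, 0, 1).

The plane through P with normal n = (a, b, c) satisfies n·(r - P) = 0,
i.e. ax + by + cz = a·x₀ + b·y₀ + c·z₀.
d = 0·5 + 0·0 + 1·5
  = 0 + 0 + 5
  = 5
Equation: z = 5

z = 5


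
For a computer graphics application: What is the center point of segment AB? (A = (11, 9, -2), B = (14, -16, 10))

M = ((x₁+x₂)/2, (y₁+y₂)/2, (z₁+z₂)/2)
  = ((11 + 14)/2, (9 - 16)/2, (-2 + 10)/2)
  = (25/2, -7/2, 8/2)
  = (12.5, -3.5, 4)

(12.5, -3.5, 4)


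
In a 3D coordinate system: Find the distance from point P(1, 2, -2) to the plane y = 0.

distance = |a·x₀ + b·y₀ + c·z₀ - d| / √(a² + b² + c²)
  = |0·1 + 1·2 + 0·(-2) - 0| / √(0² + 1² + 0²)
  = |0 + 2 + 0 + 0| / √(0 + 1 + 0)
  = |2| / √1
  = 2 / 1
  ≈ 2

2


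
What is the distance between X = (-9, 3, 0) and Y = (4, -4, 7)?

d = √[(x₂-x₁)² + (y₂-y₁)² + (z₂-z₁)²]
  = √[13² + (-7)² + 7²]
  = √[169 + 49 + 49]
  = √267
  ≈ 16.34

16.34
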